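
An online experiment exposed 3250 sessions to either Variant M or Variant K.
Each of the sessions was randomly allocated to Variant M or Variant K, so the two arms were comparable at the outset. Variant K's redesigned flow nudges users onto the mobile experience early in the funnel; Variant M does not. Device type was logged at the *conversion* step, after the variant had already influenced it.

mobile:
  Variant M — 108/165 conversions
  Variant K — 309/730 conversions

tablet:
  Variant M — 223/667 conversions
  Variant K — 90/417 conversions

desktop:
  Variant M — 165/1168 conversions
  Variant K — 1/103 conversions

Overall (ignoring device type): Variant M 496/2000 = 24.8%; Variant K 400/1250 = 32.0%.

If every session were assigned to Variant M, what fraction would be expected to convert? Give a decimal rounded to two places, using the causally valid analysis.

Within every device type level Variant M has the higher rate, yet pooled Variant K does — Simpson's reversal.
Stratifying would compare variants among sessions the variants themselves sorted into device type groups — a form of selection on an intermediate. The unconditioned pooled rates give the total causal effect.
So P(outcome | do(Variant M)) is just the pooled rate for Variant M: 496/2000 = 0.248.

0.25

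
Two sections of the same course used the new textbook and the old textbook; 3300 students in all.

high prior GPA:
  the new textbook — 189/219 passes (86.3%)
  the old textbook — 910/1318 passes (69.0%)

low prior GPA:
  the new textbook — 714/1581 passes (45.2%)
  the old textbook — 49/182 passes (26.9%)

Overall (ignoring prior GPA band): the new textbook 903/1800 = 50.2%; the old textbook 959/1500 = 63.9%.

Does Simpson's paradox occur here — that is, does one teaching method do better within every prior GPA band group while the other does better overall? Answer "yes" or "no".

yes

Within each prior GPA band level (high prior GPA 86.3% vs 69.0%; low prior GPA 45.2% vs 26.9%), the new textbook has the higher rate every time. Pooled: 50.2% vs 63.9% — the old textbook has the higher rate overall. The two comparisons disagree.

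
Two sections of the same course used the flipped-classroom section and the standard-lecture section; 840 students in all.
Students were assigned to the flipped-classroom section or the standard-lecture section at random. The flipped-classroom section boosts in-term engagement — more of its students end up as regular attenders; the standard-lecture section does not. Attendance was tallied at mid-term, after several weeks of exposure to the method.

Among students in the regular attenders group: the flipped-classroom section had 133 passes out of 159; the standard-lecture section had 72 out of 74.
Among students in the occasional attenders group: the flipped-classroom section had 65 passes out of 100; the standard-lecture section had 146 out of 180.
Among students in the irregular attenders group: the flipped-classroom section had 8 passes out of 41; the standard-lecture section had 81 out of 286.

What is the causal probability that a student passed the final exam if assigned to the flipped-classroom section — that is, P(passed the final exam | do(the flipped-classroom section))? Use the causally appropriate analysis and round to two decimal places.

Mid-term attendance here is a post-treatment variable shaped by the teaching method; conditioning on it would introduce bias rather than remove it. The overall comparison is the causal one.
So P(outcome | do(the flipped-classroom section)) is just the pooled rate for the flipped-classroom section: 206/300 = 0.687.

0.69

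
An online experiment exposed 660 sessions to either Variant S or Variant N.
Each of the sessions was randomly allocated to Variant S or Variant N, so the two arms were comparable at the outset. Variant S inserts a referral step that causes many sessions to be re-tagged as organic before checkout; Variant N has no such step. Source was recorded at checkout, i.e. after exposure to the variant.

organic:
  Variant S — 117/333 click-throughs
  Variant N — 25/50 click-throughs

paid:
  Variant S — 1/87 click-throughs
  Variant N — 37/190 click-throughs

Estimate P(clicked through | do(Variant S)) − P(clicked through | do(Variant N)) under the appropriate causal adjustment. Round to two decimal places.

+0.02

The stratified and pooled comparisons disagree (Variant N wins within each traffic source; Variant S wins overall), so the answer turns on the causal role of traffic source.
Traffic source here is a post-treatment variable shaped by the variant; conditioning on it would introduce bias rather than remove it. The overall comparison is the causal one.
The causal difference is the pooled difference: 0.281 − 0.258 = +0.023.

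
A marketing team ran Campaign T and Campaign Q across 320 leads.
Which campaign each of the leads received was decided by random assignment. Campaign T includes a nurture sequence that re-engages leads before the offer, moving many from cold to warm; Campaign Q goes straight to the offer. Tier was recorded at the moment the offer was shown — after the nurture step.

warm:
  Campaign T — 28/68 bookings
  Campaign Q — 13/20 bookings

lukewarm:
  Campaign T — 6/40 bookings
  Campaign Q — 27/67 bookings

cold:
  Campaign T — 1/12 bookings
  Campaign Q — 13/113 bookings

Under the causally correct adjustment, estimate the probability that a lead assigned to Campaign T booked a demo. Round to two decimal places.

0.29

Engagement tier here is a post-treatment variable shaped by the campaign; conditioning on it would introduce bias rather than remove it. The overall comparison is the causal one.
So P(outcome | do(Campaign T)) is just the pooled rate for Campaign T: 35/120 = 0.292.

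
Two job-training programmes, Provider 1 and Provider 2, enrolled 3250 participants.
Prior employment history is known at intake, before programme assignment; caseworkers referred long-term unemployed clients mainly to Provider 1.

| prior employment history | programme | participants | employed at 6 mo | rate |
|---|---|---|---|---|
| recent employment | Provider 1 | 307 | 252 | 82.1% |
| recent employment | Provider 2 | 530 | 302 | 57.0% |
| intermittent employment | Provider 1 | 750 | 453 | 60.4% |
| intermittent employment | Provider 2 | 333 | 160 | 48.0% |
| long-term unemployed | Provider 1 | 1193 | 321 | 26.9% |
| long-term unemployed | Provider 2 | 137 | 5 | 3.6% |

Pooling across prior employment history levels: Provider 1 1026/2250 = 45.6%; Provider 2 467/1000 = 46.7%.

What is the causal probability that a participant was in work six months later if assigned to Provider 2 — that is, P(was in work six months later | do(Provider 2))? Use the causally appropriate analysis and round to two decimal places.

Provider 1 is higher inside every prior employment history stratum but Provider 2 is higher in aggregate. Whether to stratify depends on how prior employment history relates to the programme.
Nothing the programme does changes prior employment history; the imbalance is an allocation artefact. With prior employment history also predicting the outcome, the pooled figure is confounded, and the within-stratum comparison is the causal one.
Standardising Provider 2 to the population prior employment history mix: 0.258·302/530 + 0.333·160/333 + 0.409·5/137 = 0.322.

0.32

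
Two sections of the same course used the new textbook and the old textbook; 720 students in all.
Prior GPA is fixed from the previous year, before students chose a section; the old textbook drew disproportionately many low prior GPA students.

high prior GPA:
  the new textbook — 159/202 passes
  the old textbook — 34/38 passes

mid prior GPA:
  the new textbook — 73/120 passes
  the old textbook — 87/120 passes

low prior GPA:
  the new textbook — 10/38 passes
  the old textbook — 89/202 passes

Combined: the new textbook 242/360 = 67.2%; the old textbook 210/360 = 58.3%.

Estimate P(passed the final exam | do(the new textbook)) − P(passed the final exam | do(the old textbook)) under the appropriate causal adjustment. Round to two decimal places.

The stratified and pooled comparisons disagree (the old textbook wins within each prior GPA band; the new textbook wins overall), so the answer turns on the causal role of prior GPA band.
The imbalance in prior GPA band arose from how students were allocated, not from anything the teaching method did; and prior GPA band independently affects the outcome. The pooled gap is confounded — condition on prior GPA band.
Adjusting over the population distribution of prior GPA band: 0.333·(0.787−0.895) + 0.333·(0.608−0.725) + 0.333·(0.263−0.441) = -0.134.

-0.13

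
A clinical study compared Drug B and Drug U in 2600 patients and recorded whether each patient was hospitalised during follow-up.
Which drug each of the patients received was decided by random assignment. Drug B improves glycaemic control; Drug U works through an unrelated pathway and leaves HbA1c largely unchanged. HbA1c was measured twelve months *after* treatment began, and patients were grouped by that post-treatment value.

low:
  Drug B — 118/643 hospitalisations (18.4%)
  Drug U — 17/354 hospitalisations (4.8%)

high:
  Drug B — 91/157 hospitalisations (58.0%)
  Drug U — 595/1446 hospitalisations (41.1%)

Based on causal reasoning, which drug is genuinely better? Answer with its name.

Drug B

Stratifying would compare drugs among patients the drugs themselves sorted into HbA1c groups — a form of selection on an intermediate. The unconditioned pooled rates give the total causal effect.
Pooled: Drug B 26.1% vs Drug U 34.0%; Drug B is lower overall.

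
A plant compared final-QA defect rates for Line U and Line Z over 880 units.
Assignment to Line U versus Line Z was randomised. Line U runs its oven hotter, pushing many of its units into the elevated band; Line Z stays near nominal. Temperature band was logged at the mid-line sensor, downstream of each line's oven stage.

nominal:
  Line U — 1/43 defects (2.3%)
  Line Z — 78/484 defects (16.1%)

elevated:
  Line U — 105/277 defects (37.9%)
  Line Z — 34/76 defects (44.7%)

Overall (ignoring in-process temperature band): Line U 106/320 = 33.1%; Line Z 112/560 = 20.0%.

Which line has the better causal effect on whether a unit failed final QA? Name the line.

Line Z

The stratified and pooled comparisons disagree (Line U wins within each in-process temperature band; Line Z wins overall), so the answer turns on the causal role of in-process temperature band.
In-process temperature band is downstream of the line. One should not condition on a consequence of treatment, so the overall rates are the right comparison.
Pooled: Line U 33.1% vs Line Z 20.0%; Line Z is lower overall.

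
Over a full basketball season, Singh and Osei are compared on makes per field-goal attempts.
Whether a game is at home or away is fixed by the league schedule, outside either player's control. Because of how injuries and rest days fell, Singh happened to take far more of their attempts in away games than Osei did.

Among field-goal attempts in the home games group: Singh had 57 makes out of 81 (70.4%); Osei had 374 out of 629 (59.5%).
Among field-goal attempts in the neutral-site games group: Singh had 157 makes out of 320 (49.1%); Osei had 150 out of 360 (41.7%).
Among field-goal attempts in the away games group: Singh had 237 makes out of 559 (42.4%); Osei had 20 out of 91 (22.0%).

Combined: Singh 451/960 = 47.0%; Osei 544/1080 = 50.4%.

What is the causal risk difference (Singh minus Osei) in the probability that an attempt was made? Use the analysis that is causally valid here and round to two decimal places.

Game venue satisfies the back-door criterion: it is not a descendant of the player, and it blocks the spurious path from player to outcome. Adjusting for it (i.e., using the within-game venue rates) gives the causal effect.
Adjusting over the population distribution of game venue: 0.348·(0.704−0.595) + 0.333·(0.491−0.417) + 0.319·(0.424−0.220) = +0.128.

+0.13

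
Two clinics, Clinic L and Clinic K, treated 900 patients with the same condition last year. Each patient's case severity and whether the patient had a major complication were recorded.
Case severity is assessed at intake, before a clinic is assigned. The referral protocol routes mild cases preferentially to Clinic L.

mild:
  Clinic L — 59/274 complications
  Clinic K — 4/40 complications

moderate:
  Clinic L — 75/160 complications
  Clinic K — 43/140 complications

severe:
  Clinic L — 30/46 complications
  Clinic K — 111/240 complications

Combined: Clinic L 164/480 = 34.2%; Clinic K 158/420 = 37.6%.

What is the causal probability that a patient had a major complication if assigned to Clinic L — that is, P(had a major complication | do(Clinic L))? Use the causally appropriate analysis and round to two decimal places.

0.44

Since case severity is a pre-existing factor (not a product of the clinic) and it affects the outcome on its own, it is a confounder. The stratified rates, not the pooled rate, identify the causal effect.
Standardising Clinic L to the population case severity mix: 0.349·59/274 + 0.333·75/160 + 0.318·30/46 = 0.439.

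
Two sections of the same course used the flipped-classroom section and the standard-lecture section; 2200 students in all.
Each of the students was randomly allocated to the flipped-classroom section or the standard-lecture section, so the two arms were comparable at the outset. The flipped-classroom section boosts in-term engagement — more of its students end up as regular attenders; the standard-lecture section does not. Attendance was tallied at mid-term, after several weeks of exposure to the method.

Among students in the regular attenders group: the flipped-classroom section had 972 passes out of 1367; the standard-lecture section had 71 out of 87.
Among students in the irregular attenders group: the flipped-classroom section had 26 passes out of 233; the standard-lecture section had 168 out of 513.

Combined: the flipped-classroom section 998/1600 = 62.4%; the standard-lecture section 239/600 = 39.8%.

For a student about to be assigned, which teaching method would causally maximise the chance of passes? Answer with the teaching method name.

The stratified and pooled comparisons disagree (the standard-lecture section wins within each mid-term attendance; the flipped-classroom section wins overall), so the answer turns on the causal role of mid-term attendance.
Mid-term attendance is downstream of the teaching method. One should not condition on a consequence of treatment, so the overall rates are the right comparison.
Pooled: the flipped-classroom section 62.4% vs the standard-lecture section 39.8%; the flipped-classroom section is higher overall.

the flipped-classroom section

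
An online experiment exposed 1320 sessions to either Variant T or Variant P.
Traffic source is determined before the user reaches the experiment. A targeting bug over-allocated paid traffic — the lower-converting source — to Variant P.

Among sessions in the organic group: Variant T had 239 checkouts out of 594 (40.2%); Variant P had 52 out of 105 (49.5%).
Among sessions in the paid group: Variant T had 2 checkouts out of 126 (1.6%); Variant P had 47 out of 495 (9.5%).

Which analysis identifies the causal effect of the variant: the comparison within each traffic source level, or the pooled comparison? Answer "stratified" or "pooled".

stratified

Variant P is higher inside every traffic source stratum but Variant T is higher in aggregate. Whether to stratify depends on how traffic source relates to the variant.
Traffic source is set before the variant has any effect — it is not caused by the variant — and it independently drives the outcome. That makes it a confounder, so the causal comparison is within traffic source levels.
Within each level — organic: 40.2% vs 49.5%; paid: 1.6% vs 9.5% — Variant P is higher every time.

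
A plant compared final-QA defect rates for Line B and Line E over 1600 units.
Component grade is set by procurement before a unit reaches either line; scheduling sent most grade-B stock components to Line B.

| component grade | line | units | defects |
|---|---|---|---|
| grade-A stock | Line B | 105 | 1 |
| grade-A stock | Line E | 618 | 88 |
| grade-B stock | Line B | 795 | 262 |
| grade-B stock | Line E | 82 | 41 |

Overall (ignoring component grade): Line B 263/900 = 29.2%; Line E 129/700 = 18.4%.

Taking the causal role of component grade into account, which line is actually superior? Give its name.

Line B

Within every component grade level Line B has the lower rate, yet pooled Line E does — Simpson's reversal.
Nothing the line does changes component grade; the imbalance is an allocation artefact. With component grade also predicting the outcome, the pooled figure is confounded, and the within-stratum comparison is the causal one.
Within each level — grade-A stock: 1.0% vs 14.2%; grade-B stock: 33.0% vs 50.0% — Line B is lower every time.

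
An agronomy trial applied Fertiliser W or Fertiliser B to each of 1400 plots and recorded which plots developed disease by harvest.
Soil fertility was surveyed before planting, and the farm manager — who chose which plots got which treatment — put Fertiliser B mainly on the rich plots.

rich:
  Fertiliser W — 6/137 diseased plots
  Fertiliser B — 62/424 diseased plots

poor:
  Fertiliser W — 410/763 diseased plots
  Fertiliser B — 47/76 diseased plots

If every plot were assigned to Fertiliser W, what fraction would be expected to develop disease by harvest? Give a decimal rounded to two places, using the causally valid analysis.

0.34

Soil fertility is set before the fertiliser has any effect — it is not caused by the fertiliser — and it independently drives the outcome. That makes it a confounder, so the causal comparison is within soil fertility levels.
Standardising Fertiliser W to the population soil fertility mix: 0.401·6/137 + 0.599·410/763 = 0.340.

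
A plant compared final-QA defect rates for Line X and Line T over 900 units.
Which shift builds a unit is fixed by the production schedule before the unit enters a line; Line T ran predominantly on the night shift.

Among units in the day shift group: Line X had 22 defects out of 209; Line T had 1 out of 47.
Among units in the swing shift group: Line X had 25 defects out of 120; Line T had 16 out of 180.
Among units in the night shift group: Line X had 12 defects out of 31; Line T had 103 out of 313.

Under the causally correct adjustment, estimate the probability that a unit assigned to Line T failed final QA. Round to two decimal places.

Within every shift level Line T has the lower rate, yet pooled Line X does — Simpson's reversal.
Shift satisfies the back-door criterion: it is not a descendant of the line, and it blocks the spurious path from line to outcome. Adjusting for it (i.e., using the within-shift rates) gives the causal effect.
Standardising Line T to the population shift mix: 0.284·1/47 + 0.333·16/180 + 0.382·103/313 = 0.161.

0.16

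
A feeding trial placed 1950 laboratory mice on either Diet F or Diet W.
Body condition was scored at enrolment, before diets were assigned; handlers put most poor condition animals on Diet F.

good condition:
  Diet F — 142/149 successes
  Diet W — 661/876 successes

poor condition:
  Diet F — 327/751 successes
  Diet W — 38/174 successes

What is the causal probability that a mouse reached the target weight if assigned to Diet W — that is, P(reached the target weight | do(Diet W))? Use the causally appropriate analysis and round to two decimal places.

0.50

The starting body condition-specific comparison favours Diet F throughout, but the pooled figures favour Diet W. The question is whether to condition on starting body condition.
Starting body condition differs across diets for reasons unrelated to any effect of the diet itself, and it separately predicts the outcome — a classic confounder. We must compare within starting body condition levels.
Standardising Diet W to the population starting body condition mix: 0.526·661/876 + 0.474·38/174 = 0.500.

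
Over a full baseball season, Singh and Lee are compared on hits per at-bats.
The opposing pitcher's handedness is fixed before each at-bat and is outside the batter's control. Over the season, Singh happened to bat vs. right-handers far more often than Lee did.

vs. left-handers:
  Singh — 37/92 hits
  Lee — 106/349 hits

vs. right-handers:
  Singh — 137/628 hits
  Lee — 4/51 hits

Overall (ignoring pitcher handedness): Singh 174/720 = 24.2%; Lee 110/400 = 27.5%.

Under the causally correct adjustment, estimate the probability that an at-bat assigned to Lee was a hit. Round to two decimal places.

0.17

The imbalance in pitcher handedness arose from how at-bats were allocated, not from anything the player did; and pitcher handedness independently affects the outcome. The pooled gap is confounded — condition on pitcher handedness.
Standardising Lee to the population pitcher handedness mix: 0.394·106/349 + 0.606·4/51 = 0.167.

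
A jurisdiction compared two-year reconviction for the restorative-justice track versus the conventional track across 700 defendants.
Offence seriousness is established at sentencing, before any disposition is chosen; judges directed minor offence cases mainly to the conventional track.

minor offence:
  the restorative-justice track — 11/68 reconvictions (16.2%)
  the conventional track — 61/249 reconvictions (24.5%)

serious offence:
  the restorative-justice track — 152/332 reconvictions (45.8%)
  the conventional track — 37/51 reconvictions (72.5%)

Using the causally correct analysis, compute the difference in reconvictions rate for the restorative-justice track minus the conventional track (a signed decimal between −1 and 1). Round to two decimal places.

The stratified and pooled comparisons disagree (the restorative-justice track wins within each offence seriousness; the conventional track wins overall), so the answer turns on the causal role of offence seriousness.
Here offence seriousness is a common cause — it drives both which disposition a case falls under and the outcome. The crude comparison mixes populations; the stratum-specific rates are the causally relevant ones.
Adjusting over the population distribution of offence seriousness: 0.453·(0.162−0.245) + 0.547·(0.458−0.725) = -0.184.

-0.18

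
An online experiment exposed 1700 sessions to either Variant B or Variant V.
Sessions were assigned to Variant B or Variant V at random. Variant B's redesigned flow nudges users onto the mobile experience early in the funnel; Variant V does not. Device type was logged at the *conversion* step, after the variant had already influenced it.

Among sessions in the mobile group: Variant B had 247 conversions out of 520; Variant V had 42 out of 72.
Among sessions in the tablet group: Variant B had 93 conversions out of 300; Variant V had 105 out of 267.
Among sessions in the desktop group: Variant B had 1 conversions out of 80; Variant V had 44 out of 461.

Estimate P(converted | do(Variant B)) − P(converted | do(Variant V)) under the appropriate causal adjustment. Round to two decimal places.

Because the variant influences device type, device type is a post-treatment mediator, not a confounder. Stratifying on it would bias the estimate; the causal effect is the crude pooled difference.
The causal difference is the pooled difference: 0.379 − 0.239 = +0.140.

+0.14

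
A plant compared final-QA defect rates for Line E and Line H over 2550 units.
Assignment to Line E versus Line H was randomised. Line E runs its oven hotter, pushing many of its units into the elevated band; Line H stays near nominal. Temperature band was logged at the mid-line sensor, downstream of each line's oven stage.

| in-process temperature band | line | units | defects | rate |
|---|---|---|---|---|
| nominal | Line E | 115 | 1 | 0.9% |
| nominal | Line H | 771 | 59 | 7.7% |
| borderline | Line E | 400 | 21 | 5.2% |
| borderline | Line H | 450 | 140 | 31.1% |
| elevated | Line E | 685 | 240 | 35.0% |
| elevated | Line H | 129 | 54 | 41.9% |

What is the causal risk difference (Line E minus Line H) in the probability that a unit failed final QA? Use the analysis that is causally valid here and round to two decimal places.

In-process temperature band here is a post-treatment variable shaped by the line; conditioning on it would introduce bias rather than remove it. The overall comparison is the causal one.
The causal difference is the pooled difference: 0.218 − 0.187 = +0.031.

+0.03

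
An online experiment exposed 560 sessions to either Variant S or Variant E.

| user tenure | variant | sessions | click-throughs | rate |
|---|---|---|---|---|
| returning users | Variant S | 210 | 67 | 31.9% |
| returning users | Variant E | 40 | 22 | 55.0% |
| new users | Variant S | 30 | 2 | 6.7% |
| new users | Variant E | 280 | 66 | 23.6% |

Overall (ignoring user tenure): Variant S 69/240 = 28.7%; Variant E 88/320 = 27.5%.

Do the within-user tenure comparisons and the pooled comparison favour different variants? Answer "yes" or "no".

Within each user tenure level (returning users 31.9% vs 55.0%; new users 6.7% vs 23.6%), Variant E has the higher rate every time. Pooled: 28.7% vs 27.5% — Variant S has the higher rate overall. The two comparisons disagree.

yes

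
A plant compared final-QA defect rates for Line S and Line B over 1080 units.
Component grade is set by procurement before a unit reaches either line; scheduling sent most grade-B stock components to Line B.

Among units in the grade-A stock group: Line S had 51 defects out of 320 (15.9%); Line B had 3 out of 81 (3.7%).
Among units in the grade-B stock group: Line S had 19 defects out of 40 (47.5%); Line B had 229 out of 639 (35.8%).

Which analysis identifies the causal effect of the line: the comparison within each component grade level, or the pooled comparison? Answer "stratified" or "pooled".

stratified

Here component grade is a common cause — it drives both which line a case falls under and the outcome. The crude comparison mixes populations; the stratum-specific rates are the causally relevant ones.
Within each level — grade-A stock: 15.9% vs 3.7%; grade-B stock: 47.5% vs 35.8% — Line B is lower every time.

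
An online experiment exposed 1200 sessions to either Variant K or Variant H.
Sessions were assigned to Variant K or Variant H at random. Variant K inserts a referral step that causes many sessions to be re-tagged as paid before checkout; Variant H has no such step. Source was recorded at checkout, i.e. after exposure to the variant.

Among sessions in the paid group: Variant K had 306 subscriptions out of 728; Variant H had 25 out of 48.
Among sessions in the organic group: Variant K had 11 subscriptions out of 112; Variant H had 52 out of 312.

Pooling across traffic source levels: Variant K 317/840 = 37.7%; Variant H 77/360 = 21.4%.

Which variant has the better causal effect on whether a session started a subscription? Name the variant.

Traffic source here is a post-treatment variable shaped by the variant; conditioning on it would introduce bias rather than remove it. The overall comparison is the causal one.
Pooled: Variant K 37.7% vs Variant H 21.4%; Variant K is higher overall.

Variant K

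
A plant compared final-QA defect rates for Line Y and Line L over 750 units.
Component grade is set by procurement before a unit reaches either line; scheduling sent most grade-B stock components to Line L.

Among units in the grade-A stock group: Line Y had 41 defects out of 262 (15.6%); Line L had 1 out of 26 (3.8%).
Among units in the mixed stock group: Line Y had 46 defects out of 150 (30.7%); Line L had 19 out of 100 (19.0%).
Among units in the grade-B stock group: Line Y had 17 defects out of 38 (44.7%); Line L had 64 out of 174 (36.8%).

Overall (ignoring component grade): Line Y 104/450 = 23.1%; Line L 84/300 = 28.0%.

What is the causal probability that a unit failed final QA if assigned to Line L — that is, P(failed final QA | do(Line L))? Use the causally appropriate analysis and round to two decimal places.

The component grade-specific comparison favours Line L throughout, but the pooled figures favour Line Y. The question is whether to condition on component grade.
Nothing the line does changes component grade; the imbalance is an allocation artefact. With component grade also predicting the outcome, the pooled figure is confounded, and the within-stratum comparison is the causal one.
Standardising Line L to the population component grade mix: 0.384·1/26 + 0.333·19/100 + 0.283·64/174 = 0.182.

0.18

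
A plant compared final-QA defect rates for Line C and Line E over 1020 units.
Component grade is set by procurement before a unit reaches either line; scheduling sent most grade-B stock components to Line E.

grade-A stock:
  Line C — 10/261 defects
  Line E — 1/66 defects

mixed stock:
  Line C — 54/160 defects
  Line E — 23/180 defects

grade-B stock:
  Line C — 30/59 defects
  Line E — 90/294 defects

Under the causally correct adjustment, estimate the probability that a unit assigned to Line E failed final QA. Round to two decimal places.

The imbalance in component grade arose from how units were allocated, not from anything the line did; and component grade independently affects the outcome. The pooled gap is confounded — condition on component grade.
Standardising Line E to the population component grade mix: 0.321·1/66 + 0.333·23/180 + 0.346·90/294 = 0.153.

0.15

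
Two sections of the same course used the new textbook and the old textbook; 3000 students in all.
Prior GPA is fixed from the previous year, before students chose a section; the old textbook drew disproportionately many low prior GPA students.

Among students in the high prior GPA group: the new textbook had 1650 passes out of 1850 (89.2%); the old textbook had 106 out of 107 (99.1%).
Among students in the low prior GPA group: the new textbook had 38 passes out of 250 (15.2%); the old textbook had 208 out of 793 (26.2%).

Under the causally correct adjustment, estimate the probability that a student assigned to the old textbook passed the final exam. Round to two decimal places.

the old textbook is higher inside every prior GPA band stratum but the new textbook is higher in aggregate. Whether to stratify depends on how prior GPA band relates to the teaching method.
Here prior GPA band is a common cause — it drives both which teaching method a case falls under and the outcome. The crude comparison mixes populations; the stratum-specific rates are the causally relevant ones.
Standardising the old textbook to the population prior GPA band mix: 0.652·106/107 + 0.348·208/793 = 0.737.

0.74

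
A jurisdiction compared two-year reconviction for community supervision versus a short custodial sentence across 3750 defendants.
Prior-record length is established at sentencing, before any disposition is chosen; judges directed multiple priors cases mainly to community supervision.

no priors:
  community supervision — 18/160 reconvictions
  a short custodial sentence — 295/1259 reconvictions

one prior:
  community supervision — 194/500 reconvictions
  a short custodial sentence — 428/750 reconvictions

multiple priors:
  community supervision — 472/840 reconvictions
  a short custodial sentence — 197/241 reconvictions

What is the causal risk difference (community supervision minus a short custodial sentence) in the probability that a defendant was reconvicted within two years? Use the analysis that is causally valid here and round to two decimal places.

-0.18

Prior-record length is set before the disposition has any effect — it is not caused by the disposition — and it independently drives the outcome. That makes it a confounder, so the causal comparison is within prior-record length levels.
Adjusting over the population distribution of prior-record length: 0.378·(0.113−0.234) + 0.333·(0.388−0.571) + 0.288·(0.562−0.817) = -0.181.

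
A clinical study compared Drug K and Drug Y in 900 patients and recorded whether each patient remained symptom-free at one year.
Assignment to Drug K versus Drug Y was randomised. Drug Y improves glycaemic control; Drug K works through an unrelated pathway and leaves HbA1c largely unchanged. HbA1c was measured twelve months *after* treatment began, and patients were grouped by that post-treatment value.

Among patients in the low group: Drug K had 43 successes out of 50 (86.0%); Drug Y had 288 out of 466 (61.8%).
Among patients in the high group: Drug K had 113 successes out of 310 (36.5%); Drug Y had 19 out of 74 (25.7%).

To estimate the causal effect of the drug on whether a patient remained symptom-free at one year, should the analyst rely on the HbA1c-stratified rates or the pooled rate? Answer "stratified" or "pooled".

HbA1c lies on the pathway drug → HbA1c → outcome, so adjusting for it blocks the indirect effect. For the total causal effect of drug, use the unadjusted pooled rates.
Pooled: Drug K 43.3% vs Drug Y 56.9%; Drug Y is higher overall.

pooled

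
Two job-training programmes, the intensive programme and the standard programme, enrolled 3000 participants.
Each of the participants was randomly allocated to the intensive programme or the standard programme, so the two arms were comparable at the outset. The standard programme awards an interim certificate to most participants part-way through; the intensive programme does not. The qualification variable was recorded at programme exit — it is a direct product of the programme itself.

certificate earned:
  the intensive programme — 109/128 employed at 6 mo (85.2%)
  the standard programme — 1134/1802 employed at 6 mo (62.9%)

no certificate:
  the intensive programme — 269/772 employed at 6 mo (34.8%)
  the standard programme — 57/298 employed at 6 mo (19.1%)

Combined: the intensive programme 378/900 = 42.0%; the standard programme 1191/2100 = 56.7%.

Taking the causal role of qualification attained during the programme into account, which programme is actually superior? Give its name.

the intensive programme is higher inside every qualification attained during the programme stratum but the standard programme is higher in aggregate. Whether to stratify depends on how qualification attained during the programme relates to the programme.
Stratifying would compare programmes among participants the programmes themselves sorted into qualification attained during the programme groups — a form of selection on an intermediate. The unconditioned pooled rates give the total causal effect.
Pooled: the intensive programme 42.0% vs the standard programme 56.7%; the standard programme is higher overall.

the standard programme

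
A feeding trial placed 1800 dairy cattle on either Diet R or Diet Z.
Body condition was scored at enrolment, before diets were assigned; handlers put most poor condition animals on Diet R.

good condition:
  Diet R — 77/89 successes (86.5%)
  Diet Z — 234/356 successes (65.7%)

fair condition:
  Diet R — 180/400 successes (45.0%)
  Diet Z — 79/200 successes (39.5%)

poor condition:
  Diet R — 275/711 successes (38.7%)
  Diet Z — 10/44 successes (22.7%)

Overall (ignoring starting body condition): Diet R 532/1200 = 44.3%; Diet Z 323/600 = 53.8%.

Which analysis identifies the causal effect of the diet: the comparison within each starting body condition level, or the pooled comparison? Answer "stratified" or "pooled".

Starting body condition satisfies the back-door criterion: it is not a descendant of the diet, and it blocks the spurious path from diet to outcome. Adjusting for it (i.e., using the within-starting body condition rates) gives the causal effect.
Within each level — good condition: 86.5% vs 65.7%; fair condition: 45.0% vs 39.5%; poor condition: 38.7% vs 22.7% — Diet R is higher every time.

stratified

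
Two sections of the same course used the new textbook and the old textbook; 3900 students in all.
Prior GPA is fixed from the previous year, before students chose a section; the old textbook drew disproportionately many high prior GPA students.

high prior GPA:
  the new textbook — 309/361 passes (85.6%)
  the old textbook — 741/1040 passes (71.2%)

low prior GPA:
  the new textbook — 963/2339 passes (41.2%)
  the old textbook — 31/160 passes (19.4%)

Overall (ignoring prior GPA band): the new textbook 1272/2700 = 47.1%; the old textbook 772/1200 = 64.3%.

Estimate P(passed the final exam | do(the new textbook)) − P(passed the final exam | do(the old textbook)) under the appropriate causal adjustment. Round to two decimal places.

Prior GPA band is set before the teaching method has any effect — it is not caused by the teaching method — and it independently drives the outcome. That makes it a confounder, so the causal comparison is within prior GPA band levels.
Adjusting over the population distribution of prior GPA band: 0.359·(0.856−0.713) + 0.641·(0.412−0.194) = +0.191.

+0.19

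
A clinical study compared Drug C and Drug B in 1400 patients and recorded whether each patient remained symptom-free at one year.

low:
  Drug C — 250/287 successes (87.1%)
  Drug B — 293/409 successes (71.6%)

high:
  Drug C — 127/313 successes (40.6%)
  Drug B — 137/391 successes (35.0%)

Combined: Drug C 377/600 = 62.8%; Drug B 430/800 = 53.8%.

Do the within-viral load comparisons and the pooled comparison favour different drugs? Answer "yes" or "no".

Within each viral load level (low 87.1% vs 71.6%; high 40.6% vs 35.0%), Drug C has the higher rate every time. Pooled: 62.8% vs 53.8% — Drug C has the higher rate overall. They agree.

no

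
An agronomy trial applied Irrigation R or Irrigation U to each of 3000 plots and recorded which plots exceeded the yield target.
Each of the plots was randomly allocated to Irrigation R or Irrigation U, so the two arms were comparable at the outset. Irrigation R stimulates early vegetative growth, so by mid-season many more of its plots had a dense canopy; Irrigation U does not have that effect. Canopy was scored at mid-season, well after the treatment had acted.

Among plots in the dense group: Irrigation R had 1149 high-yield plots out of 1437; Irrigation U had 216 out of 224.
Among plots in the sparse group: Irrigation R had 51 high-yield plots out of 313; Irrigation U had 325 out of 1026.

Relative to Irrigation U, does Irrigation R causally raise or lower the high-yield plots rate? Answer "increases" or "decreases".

increases

The mid-season canopy-specific comparison favours Irrigation U throughout, but the pooled figures favour Irrigation R. The question is whether to condition on mid-season canopy.
Mid-season canopy lies on the pathway irrigation → mid-season canopy → outcome, so adjusting for it blocks the indirect effect. For the total causal effect of irrigation, use the unadjusted pooled rates.
Pooled: Irrigation R 68.6% vs Irrigation U 43.3%; Irrigation R is higher overall.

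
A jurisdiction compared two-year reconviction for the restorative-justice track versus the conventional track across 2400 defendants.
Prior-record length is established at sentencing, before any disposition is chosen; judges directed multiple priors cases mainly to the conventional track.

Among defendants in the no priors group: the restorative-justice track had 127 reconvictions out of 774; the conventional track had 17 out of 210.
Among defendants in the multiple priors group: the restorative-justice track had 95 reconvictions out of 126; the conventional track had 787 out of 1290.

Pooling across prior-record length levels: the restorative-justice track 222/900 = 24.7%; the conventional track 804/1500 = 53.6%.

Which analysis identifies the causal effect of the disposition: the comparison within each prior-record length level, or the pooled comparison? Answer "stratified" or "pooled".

stratified

The imbalance in prior-record length arose from how defendants were allocated, not from anything the disposition did; and prior-record length independently affects the outcome. The pooled gap is confounded — condition on prior-record length.
Within each level — no priors: 16.4% vs 8.1%; multiple priors: 75.4% vs 61.0% — the conventional track is lower every time.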